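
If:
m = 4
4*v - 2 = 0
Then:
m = 4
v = 1/2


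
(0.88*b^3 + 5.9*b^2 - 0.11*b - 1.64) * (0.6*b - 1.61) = 0.528*b^4 + 2.1232*b^3 - 9.565*b^2 - 0.8069*b + 2.6404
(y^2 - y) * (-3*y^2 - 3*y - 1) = -3*y^4 + 2*y^2 + y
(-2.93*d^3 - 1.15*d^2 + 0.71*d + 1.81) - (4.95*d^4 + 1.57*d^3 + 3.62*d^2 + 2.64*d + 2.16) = -4.95*d^4 - 4.5*d^3 - 4.77*d^2 - 1.93*d - 0.35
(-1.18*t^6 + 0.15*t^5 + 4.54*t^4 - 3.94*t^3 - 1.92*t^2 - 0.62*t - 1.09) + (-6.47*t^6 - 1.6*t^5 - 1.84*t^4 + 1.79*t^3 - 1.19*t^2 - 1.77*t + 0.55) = -7.65*t^6 - 1.45*t^5 + 2.7*t^4 - 2.15*t^3 - 3.11*t^2 - 2.39*t - 0.54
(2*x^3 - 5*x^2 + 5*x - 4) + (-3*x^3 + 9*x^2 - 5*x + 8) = -x^3 + 4*x^2 + 4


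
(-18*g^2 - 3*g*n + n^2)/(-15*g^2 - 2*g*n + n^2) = (6*g - n)/(5*g - n)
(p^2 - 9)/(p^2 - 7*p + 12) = (p + 3)/(p - 4)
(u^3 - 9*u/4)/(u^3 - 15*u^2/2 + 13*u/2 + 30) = u*(2*u - 3)/(2*(u^2 - 9*u + 20))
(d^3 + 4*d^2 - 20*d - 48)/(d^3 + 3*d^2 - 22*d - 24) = (d + 2)/(d + 1)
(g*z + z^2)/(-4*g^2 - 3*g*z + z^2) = z/(-4*g + z)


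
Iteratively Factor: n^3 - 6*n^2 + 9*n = (n)*(n^2 - 6*n + 9) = n*(n - 3)*(n - 3)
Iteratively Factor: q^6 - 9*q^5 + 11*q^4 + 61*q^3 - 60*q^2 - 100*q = (q - 5)*(q^5 - 4*q^4 - 9*q^3 + 16*q^2 + 20*q) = (q - 5)^2*(q^4 + q^3 - 4*q^2 - 4*q) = (q - 5)^2*(q + 2)*(q^3 - q^2 - 2*q) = q*(q - 5)^2*(q + 2)*(q^2 - q - 2) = q*(q - 5)^2*(q + 1)*(q + 2)*(q - 2)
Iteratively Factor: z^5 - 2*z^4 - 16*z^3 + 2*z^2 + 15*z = (z)*(z^4 - 2*z^3 - 16*z^2 + 2*z + 15) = z*(z + 3)*(z^3 - 5*z^2 - z + 5) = z*(z - 5)*(z + 3)*(z^2 - 1) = z*(z - 5)*(z + 1)*(z + 3)*(z - 1)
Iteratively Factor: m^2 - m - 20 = (m - 5)*(m + 4)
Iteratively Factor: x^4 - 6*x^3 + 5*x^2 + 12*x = (x)*(x^3 - 6*x^2 + 5*x + 12) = x*(x - 3)*(x^2 - 3*x - 4) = x*(x - 3)*(x + 1)*(x - 4)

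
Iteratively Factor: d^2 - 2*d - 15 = (d + 3)*(d - 5)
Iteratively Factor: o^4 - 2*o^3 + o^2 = (o - 1)*(o^3 - o^2) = o*(o - 1)*(o^2 - o) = o*(o - 1)^2*(o)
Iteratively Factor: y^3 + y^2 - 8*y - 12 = (y - 3)*(y^2 + 4*y + 4) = (y - 3)*(y + 2)*(y + 2)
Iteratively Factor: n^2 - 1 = (n - 1)*(n + 1)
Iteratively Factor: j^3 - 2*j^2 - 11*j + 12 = (j + 3)*(j^2 - 5*j + 4) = (j - 1)*(j + 3)*(j - 4)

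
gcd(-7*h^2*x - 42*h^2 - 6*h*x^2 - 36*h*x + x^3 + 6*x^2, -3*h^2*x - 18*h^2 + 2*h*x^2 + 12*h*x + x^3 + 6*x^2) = x + 6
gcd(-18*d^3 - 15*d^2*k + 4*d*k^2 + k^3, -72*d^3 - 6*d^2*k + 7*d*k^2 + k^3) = 18*d^2 - 3*d*k - k^2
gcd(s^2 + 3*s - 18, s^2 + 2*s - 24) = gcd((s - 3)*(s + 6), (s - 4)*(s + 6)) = s + 6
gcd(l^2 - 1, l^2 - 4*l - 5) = l + 1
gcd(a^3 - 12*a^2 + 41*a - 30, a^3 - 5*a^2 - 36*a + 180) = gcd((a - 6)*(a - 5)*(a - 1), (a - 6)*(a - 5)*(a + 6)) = a^2 - 11*a + 30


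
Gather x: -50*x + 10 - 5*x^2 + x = -5*x^2 - 49*x + 10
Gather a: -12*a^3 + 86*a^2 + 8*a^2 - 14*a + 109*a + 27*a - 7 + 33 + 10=-12*a^3 + 94*a^2 + 122*a + 36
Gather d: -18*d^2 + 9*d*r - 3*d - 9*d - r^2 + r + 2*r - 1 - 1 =-18*d^2 + d*(9*r - 12) - r^2 + 3*r - 2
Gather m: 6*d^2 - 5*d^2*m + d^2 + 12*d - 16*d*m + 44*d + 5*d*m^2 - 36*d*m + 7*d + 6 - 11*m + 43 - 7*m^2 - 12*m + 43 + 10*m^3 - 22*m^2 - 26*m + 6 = 7*d^2 + 63*d + 10*m^3 + m^2*(5*d - 29) + m*(-5*d^2 - 52*d - 49) + 98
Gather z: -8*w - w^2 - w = -w^2 - 9*w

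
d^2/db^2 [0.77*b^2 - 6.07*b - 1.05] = 1.54000000000000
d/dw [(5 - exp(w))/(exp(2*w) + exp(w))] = (exp(2*w) - 10*exp(w) - 5)*exp(-w)/(exp(2*w) + 2*exp(w) + 1)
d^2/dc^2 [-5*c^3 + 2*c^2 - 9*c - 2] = 4 - 30*c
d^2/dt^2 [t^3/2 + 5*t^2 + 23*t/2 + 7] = 3*t + 10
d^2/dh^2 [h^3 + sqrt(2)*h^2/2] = 6*h + sqrt(2)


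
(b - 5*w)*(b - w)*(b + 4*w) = b^3 - 2*b^2*w - 19*b*w^2 + 20*w^3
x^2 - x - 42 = (x - 7)*(x + 6)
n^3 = n^3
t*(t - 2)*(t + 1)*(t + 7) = t^4 + 6*t^3 - 9*t^2 - 14*t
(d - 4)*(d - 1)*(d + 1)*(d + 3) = d^4 - d^3 - 13*d^2 + d + 12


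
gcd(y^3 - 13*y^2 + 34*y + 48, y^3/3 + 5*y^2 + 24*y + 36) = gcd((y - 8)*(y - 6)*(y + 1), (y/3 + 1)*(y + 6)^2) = 1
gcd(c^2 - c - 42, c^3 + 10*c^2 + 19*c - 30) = c + 6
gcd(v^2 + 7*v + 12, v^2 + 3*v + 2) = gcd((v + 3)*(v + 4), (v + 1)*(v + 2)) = 1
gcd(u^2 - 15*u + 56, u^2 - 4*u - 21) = u - 7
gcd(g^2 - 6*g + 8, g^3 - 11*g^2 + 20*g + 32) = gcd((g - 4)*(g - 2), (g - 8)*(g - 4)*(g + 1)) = g - 4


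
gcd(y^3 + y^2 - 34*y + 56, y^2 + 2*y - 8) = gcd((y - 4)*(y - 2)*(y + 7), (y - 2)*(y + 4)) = y - 2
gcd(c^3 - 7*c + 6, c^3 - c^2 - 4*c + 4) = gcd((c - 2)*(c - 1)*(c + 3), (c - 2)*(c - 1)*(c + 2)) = c^2 - 3*c + 2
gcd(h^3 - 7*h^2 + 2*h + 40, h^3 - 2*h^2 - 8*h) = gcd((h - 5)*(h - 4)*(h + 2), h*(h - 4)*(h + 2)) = h^2 - 2*h - 8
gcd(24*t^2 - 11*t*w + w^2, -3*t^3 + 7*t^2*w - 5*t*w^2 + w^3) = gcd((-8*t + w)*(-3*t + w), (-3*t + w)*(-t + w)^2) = 3*t - w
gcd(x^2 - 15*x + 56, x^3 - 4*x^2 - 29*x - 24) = x - 8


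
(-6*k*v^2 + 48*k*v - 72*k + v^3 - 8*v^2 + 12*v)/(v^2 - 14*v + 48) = (-6*k*v + 12*k + v^2 - 2*v)/(v - 8)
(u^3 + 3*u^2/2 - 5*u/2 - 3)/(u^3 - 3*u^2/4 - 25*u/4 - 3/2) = 2*(2*u^2 - u - 3)/(4*u^2 - 11*u - 3)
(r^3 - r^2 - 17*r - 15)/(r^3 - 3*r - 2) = (r^2 - 2*r - 15)/(r^2 - r - 2)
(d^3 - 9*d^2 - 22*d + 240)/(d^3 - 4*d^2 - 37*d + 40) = (d - 6)/(d - 1)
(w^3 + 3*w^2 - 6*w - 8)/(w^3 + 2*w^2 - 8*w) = (w + 1)/w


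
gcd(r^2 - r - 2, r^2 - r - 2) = r^2 - r - 2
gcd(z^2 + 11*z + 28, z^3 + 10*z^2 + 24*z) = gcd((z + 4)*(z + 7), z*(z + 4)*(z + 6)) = z + 4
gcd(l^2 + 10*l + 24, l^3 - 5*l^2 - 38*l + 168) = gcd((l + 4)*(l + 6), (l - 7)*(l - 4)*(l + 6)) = l + 6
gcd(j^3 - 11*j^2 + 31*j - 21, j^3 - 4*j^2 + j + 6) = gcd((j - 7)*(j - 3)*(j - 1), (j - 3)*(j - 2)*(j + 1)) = j - 3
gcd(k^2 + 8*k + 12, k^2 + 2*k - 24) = k + 6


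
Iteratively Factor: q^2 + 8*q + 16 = (q + 4)*(q + 4)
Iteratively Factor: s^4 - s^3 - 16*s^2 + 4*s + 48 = (s - 2)*(s^3 + s^2 - 14*s - 24) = (s - 2)*(s + 2)*(s^2 - s - 12) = (s - 2)*(s + 2)*(s + 3)*(s - 4)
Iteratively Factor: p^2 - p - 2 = (p + 1)*(p - 2)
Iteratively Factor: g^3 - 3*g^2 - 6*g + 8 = (g - 1)*(g^2 - 2*g - 8) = (g - 4)*(g - 1)*(g + 2)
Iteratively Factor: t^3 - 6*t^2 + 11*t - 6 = (t - 2)*(t^2 - 4*t + 3) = (t - 3)*(t - 2)*(t - 1)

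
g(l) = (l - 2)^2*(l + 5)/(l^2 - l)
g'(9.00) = 1.15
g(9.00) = 9.53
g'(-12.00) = 1.10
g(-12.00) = -8.79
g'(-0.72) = 37.55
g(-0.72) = 25.57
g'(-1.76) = 6.67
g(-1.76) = 9.43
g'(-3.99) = 2.02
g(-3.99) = 1.82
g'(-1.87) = 5.99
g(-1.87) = 8.73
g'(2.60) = 1.61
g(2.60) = 0.66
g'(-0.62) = 50.74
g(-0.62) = 29.93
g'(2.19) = 0.93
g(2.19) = 0.10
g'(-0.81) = 29.65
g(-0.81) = 22.57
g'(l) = (1 - 2*l)*(l - 2)^2*(l + 5)/(l^2 - l)^2 + (l - 2)^2/(l^2 - l) + (l + 5)*(2*l - 4)/(l^2 - l)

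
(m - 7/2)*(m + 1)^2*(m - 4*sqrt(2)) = m^4 - 4*sqrt(2)*m^3 - 3*m^3/2 - 6*m^2 + 6*sqrt(2)*m^2 - 7*m/2 + 24*sqrt(2)*m + 14*sqrt(2)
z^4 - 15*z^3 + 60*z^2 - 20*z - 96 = (z - 8)*(z - 6)*(z - 2)*(z + 1)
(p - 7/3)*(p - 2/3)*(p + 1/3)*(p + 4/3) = p^4 - 4*p^3/3 - 3*p^2 + 34*p/27 + 56/81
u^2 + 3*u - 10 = (u - 2)*(u + 5)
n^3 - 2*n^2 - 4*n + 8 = (n - 2)^2*(n + 2)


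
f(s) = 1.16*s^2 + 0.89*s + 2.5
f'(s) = 2.32*s + 0.89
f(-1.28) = 3.26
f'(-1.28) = -2.08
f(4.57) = 30.79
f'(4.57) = 11.49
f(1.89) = 8.33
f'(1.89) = 5.27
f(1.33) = 5.74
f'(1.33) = 3.98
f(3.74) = 22.05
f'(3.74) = 9.57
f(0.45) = 3.14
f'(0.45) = 1.93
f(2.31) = 10.75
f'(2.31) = 6.25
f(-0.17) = 2.38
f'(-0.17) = 0.50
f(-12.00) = 158.86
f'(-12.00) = -26.95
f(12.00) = 180.22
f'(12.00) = 28.73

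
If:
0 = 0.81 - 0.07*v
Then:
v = 11.57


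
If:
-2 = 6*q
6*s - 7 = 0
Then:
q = -1/3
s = 7/6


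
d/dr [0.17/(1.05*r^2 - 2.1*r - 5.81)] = 0.357*(1 - r)/(-1.05*r^2 + 2.1*r + 5.81)^2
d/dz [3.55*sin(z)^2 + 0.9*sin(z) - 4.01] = (7.1*sin(z) + 0.9)*cos(z)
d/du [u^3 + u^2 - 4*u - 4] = 3*u^2 + 2*u - 4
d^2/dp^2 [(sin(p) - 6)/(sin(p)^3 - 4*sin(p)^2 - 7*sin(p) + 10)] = 2*(-2*sin(p)^6 + 31*sin(p)^5 - 120*sin(p)^4 + 61*sin(p)^3 + 138*sin(p)^2 + 508*sin(p) + 464)/((sin(p) - 5)^3*(sin(p) - 1)^2*(sin(p) + 2)^3)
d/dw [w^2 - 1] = 2*w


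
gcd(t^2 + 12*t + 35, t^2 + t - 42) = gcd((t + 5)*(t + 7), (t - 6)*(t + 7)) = t + 7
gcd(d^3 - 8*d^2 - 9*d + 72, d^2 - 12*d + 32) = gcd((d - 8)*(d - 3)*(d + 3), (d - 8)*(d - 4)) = d - 8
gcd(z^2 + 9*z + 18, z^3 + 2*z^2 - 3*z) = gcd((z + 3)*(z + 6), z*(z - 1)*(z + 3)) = z + 3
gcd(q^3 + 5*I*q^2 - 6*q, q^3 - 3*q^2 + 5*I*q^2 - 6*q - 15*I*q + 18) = q^2 + 5*I*q - 6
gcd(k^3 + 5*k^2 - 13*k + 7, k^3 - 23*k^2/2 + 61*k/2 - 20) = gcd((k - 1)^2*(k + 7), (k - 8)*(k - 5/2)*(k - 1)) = k - 1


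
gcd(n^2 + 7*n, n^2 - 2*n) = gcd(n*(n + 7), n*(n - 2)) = n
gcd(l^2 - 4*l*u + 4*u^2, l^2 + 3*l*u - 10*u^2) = -l + 2*u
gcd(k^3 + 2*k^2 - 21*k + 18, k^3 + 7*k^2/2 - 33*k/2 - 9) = k^2 + 3*k - 18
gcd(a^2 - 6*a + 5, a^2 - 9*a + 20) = a - 5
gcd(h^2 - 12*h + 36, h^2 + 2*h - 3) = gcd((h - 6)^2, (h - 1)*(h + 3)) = 1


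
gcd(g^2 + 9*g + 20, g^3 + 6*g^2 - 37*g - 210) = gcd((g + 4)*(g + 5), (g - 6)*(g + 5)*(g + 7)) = g + 5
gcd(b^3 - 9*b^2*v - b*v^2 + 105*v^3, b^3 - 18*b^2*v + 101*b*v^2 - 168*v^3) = -b + 7*v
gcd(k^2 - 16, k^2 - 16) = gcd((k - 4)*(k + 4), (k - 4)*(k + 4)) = k^2 - 16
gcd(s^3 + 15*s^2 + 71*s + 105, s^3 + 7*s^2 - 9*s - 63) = s^2 + 10*s + 21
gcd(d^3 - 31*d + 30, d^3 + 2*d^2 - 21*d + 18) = d^2 + 5*d - 6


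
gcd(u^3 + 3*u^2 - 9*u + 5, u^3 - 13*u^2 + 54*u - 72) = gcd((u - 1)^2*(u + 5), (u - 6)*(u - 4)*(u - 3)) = 1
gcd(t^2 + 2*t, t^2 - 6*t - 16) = t + 2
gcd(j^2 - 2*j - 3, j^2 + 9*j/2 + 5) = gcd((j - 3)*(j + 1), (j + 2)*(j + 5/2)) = 1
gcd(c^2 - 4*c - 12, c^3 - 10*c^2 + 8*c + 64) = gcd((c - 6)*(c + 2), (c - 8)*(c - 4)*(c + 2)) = c + 2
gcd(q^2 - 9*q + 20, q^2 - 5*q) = q - 5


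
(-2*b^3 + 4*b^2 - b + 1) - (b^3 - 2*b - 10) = -3*b^3 + 4*b^2 + b + 11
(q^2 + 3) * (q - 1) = q^3 - q^2 + 3*q - 3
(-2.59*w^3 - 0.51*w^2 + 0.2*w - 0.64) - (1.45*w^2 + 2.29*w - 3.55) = -2.59*w^3 - 1.96*w^2 - 2.09*w + 2.91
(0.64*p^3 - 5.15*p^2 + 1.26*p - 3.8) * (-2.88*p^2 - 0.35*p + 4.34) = -1.8432*p^5 + 14.608*p^4 + 0.9513*p^3 - 11.848*p^2 + 6.7984*p - 16.492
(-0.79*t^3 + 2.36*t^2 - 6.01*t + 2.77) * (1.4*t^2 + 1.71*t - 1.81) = -1.106*t^5 + 1.9531*t^4 - 2.9485*t^3 - 10.6707*t^2 + 15.6148*t - 5.0137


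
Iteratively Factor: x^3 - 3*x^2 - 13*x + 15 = (x + 3)*(x^2 - 6*x + 5) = (x - 1)*(x + 3)*(x - 5)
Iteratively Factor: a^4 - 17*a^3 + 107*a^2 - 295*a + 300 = (a - 5)*(a^3 - 12*a^2 + 47*a - 60) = (a - 5)*(a - 4)*(a^2 - 8*a + 15) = (a - 5)*(a - 4)*(a - 3)*(a - 5)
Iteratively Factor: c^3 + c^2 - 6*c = (c)*(c^2 + c - 6) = c*(c + 3)*(c - 2)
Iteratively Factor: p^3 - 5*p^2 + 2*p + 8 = (p + 1)*(p^2 - 6*p + 8) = (p - 4)*(p + 1)*(p - 2)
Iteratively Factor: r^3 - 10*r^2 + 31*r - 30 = (r - 3)*(r^2 - 7*r + 10) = (r - 5)*(r - 3)*(r - 2)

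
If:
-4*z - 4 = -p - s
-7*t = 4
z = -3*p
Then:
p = -z/3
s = 13*z/3 + 4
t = -4/7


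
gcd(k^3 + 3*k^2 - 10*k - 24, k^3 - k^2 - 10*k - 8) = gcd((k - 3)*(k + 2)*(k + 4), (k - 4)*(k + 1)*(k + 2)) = k + 2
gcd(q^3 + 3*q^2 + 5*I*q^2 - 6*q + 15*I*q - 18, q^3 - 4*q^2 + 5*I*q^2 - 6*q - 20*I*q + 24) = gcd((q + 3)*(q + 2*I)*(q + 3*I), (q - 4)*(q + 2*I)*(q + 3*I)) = q^2 + 5*I*q - 6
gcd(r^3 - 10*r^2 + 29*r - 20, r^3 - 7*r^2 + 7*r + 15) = r - 5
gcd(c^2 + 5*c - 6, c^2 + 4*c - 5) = c - 1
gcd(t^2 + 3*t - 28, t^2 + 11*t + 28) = t + 7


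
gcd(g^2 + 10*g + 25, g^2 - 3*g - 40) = g + 5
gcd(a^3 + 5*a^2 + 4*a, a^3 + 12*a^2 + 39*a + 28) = a^2 + 5*a + 4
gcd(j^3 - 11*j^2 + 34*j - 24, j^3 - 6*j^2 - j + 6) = j^2 - 7*j + 6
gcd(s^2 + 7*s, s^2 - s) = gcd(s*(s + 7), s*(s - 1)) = s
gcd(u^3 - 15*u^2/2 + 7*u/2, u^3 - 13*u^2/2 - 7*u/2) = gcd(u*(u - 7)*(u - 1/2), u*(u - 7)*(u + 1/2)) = u^2 - 7*u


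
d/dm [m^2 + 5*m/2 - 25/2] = 2*m + 5/2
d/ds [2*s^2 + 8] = 4*s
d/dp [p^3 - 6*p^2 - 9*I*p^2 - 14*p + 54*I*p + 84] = 3*p^2 - 12*p - 18*I*p - 14 + 54*I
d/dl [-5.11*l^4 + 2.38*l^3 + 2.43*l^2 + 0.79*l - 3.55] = -20.44*l^3 + 7.14*l^2 + 4.86*l + 0.79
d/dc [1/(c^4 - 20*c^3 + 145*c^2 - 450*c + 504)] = 2*(-2*c^3 + 30*c^2 - 145*c + 225)/(c^4 - 20*c^3 + 145*c^2 - 450*c + 504)^2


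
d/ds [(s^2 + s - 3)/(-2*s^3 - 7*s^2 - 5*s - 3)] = 2*(s^4 + 2*s^3 - 8*s^2 - 24*s - 9)/(4*s^6 + 28*s^5 + 69*s^4 + 82*s^3 + 67*s^2 + 30*s + 9)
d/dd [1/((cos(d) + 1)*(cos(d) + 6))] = (2*cos(d) + 7)*sin(d)/((cos(d) + 1)^2*(cos(d) + 6)^2)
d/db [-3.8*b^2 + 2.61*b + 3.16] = 2.61 - 7.6*b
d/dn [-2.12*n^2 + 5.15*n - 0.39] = 5.15 - 4.24*n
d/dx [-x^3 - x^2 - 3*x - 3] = -3*x^2 - 2*x - 3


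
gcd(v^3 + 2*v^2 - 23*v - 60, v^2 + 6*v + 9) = v + 3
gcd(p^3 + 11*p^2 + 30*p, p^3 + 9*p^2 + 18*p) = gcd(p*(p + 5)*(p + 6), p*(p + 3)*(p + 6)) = p^2 + 6*p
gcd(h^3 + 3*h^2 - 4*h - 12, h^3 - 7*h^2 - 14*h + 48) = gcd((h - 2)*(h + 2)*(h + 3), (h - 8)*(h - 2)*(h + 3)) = h^2 + h - 6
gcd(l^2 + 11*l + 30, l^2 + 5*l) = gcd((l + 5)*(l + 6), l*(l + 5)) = l + 5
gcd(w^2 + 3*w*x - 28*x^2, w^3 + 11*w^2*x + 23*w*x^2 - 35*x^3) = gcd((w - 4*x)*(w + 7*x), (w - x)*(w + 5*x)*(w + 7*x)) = w + 7*x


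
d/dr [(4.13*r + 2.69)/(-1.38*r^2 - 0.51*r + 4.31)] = (5.6994*r^2 + 7.4244*r + 19.1722)/(1.9044*r^4 + 1.4076*r^3 - 11.6355*r^2 - 4.3962*r + 18.5761)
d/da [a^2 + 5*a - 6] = 2*a + 5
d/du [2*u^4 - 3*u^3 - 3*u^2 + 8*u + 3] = 8*u^3 - 9*u^2 - 6*u + 8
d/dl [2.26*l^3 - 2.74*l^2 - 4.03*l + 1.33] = 6.78*l^2 - 5.48*l - 4.03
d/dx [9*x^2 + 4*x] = 18*x + 4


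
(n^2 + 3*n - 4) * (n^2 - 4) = n^4 + 3*n^3 - 8*n^2 - 12*n + 16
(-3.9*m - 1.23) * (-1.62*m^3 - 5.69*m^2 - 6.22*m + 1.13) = 6.318*m^4 + 24.1836*m^3 + 31.2567*m^2 + 3.2436*m - 1.3899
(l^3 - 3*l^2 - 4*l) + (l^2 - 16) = l^3 - 2*l^2 - 4*l - 16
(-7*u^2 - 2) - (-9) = 7 - 7*u^2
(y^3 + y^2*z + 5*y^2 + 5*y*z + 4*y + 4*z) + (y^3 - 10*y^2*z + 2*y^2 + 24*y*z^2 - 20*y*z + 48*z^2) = 2*y^3 - 9*y^2*z + 7*y^2 + 24*y*z^2 - 15*y*z + 4*y + 48*z^2 + 4*z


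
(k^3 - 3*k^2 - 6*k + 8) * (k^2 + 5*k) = k^5 + 2*k^4 - 21*k^3 - 22*k^2 + 40*k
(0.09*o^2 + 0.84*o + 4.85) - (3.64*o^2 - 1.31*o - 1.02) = -3.55*o^2 + 2.15*o + 5.87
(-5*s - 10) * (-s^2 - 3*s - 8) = 5*s^3 + 25*s^2 + 70*s + 80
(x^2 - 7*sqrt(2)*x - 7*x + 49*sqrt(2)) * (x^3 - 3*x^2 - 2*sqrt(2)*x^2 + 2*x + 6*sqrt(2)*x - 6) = x^5 - 9*sqrt(2)*x^4 - 10*x^4 + 51*x^3 + 90*sqrt(2)*x^3 - 300*x^2 - 203*sqrt(2)*x^2 + 140*sqrt(2)*x + 630*x - 294*sqrt(2)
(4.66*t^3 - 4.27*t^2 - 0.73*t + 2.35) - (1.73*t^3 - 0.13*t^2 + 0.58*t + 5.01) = 2.93*t^3 - 4.14*t^2 - 1.31*t - 2.66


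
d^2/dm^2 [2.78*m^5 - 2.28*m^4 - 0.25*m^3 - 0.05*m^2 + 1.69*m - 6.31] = 55.6*m^3 - 27.36*m^2 - 1.5*m - 0.1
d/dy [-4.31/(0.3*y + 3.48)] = 1.293/(0.3*y + 3.48)^2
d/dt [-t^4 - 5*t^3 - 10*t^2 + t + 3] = -4*t^3 - 15*t^2 - 20*t + 1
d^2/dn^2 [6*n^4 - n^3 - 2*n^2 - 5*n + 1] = 72*n^2 - 6*n - 4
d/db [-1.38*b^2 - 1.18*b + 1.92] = -2.76*b - 1.18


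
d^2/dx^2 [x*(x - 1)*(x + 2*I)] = 6*x - 2 + 4*I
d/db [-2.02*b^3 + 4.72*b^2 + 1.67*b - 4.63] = -6.06*b^2 + 9.44*b + 1.67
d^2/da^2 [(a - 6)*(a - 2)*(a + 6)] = 6*a - 4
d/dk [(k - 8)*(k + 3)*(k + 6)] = 3*k^2 + 2*k - 54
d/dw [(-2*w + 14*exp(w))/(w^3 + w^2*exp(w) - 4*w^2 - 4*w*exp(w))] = 2*(w*(7*exp(w) - 1)*(w^2 + w*exp(w) - 4*w - 4*exp(w)) - (w - 7*exp(w))*(-w^2*exp(w) - 3*w^2 + 2*w*exp(w) + 8*w + 4*exp(w)))/(w^2*(w^2 + w*exp(w) - 4*w - 4*exp(w))^2)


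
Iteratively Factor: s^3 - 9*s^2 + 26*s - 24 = (s - 2)*(s^2 - 7*s + 12) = (s - 4)*(s - 2)*(s - 3)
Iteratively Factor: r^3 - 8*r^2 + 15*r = (r - 3)*(r^2 - 5*r) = r*(r - 3)*(r - 5)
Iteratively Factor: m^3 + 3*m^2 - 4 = (m + 2)*(m^2 + m - 2) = (m + 2)^2*(m - 1)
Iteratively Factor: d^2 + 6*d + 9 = (d + 3)*(d + 3)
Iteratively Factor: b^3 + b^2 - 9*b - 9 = (b + 1)*(b^2 - 9) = (b + 1)*(b + 3)*(b - 3)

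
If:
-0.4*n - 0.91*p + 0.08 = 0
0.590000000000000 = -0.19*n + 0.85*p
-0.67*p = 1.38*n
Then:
No Solution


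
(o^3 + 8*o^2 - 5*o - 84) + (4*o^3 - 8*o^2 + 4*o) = 5*o^3 - o - 84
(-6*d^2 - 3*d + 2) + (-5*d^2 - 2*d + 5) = -11*d^2 - 5*d + 7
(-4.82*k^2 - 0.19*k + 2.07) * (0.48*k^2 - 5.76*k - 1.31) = -2.3136*k^4 + 27.672*k^3 + 8.4022*k^2 - 11.6743*k - 2.7117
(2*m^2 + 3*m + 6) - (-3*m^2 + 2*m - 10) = 5*m^2 + m + 16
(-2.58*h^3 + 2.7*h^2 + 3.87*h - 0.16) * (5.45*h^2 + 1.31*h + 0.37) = -14.061*h^5 + 11.3352*h^4 + 23.6739*h^3 + 5.1967*h^2 + 1.2223*h - 0.0592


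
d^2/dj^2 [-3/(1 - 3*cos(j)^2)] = 18*(-6*sin(j)^4 + 5*sin(j)^2 + 2)/(3*cos(j)^2 - 1)^3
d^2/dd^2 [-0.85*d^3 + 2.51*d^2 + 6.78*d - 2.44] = 5.02 - 5.1*d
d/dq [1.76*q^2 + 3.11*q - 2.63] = 3.52*q + 3.11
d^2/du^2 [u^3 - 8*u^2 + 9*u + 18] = 6*u - 16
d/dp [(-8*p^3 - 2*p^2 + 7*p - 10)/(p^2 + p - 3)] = (-8*p^4 - 16*p^3 + 63*p^2 + 32*p - 11)/(p^4 + 2*p^3 - 5*p^2 - 6*p + 9)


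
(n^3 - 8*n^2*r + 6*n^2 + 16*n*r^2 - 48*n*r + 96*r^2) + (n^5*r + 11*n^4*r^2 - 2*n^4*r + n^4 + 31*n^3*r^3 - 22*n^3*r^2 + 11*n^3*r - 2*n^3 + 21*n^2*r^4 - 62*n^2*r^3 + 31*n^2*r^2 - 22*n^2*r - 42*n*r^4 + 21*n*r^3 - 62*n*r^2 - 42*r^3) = n^5*r + 11*n^4*r^2 - 2*n^4*r + n^4 + 31*n^3*r^3 - 22*n^3*r^2 + 11*n^3*r - n^3 + 21*n^2*r^4 - 62*n^2*r^3 + 31*n^2*r^2 - 30*n^2*r + 6*n^2 - 42*n*r^4 + 21*n*r^3 - 46*n*r^2 - 48*n*r - 42*r^3 + 96*r^2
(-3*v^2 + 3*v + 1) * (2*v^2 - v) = -6*v^4 + 9*v^3 - v^2 - v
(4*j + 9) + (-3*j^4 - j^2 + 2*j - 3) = -3*j^4 - j^2 + 6*j + 6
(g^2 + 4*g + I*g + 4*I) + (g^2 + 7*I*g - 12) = 2*g^2 + 4*g + 8*I*g - 12 + 4*I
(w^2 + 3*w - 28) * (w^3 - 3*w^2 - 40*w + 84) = w^5 - 77*w^3 + 48*w^2 + 1372*w - 2352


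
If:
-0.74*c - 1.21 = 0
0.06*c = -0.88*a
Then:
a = 0.11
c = -1.64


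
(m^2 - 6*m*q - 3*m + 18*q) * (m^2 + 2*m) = m^4 - 6*m^3*q - m^3 + 6*m^2*q - 6*m^2 + 36*m*q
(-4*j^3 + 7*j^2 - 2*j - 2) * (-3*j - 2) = 12*j^4 - 13*j^3 - 8*j^2 + 10*j + 4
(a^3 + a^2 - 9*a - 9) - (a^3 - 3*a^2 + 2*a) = 4*a^2 - 11*a - 9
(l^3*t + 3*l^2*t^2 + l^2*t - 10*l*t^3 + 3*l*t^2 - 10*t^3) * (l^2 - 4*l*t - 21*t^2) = l^5*t - l^4*t^2 + l^4*t - 43*l^3*t^3 - l^3*t^2 - 23*l^2*t^4 - 43*l^2*t^3 + 210*l*t^5 - 23*l*t^4 + 210*t^5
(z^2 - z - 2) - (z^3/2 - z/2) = -z^3/2 + z^2 - z/2 - 2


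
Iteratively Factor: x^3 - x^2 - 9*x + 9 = (x - 3)*(x^2 + 2*x - 3) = (x - 3)*(x - 1)*(x + 3)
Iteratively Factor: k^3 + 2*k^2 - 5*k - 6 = (k + 3)*(k^2 - k - 2) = (k - 2)*(k + 3)*(k + 1)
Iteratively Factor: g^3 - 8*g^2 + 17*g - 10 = (g - 1)*(g^2 - 7*g + 10) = (g - 2)*(g - 1)*(g - 5)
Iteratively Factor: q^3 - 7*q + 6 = (q - 1)*(q^2 + q - 6) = (q - 2)*(q - 1)*(q + 3)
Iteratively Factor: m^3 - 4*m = (m - 2)*(m^2 + 2*m) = (m - 2)*(m + 2)*(m)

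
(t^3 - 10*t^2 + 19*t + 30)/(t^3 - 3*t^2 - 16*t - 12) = (t - 5)/(t + 2)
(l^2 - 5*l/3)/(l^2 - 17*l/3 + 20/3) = l/(l - 4)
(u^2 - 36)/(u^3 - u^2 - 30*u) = (u + 6)/(u*(u + 5))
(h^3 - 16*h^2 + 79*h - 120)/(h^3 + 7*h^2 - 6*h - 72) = (h^2 - 13*h + 40)/(h^2 + 10*h + 24)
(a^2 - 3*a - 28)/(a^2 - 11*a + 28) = (a + 4)/(a - 4)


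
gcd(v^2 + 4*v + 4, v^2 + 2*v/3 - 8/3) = v + 2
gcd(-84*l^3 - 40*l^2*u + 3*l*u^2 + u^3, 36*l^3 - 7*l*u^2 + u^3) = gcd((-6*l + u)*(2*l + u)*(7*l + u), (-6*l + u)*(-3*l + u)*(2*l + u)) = -12*l^2 - 4*l*u + u^2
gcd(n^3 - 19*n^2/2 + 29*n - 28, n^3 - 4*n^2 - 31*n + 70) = n - 2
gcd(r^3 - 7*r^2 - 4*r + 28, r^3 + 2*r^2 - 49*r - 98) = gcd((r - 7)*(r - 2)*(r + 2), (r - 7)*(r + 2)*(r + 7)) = r^2 - 5*r - 14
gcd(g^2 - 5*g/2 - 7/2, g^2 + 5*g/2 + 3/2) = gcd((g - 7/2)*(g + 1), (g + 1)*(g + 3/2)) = g + 1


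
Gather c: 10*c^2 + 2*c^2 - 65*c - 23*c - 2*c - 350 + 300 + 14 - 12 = 12*c^2 - 90*c - 48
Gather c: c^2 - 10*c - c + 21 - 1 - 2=c^2 - 11*c + 18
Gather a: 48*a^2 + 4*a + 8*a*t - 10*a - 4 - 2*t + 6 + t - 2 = 48*a^2 + a*(8*t - 6) - t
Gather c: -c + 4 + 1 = 5 - c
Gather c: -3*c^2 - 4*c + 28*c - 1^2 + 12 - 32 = -3*c^2 + 24*c - 21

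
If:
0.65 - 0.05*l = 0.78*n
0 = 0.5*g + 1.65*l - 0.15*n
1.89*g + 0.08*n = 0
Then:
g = -0.04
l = 0.09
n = 0.83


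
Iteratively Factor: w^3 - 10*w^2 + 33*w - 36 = (w - 3)*(w^2 - 7*w + 12) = (w - 4)*(w - 3)*(w - 3)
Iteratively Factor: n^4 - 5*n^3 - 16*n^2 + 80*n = (n - 4)*(n^3 - n^2 - 20*n) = (n - 4)*(n + 4)*(n^2 - 5*n) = n*(n - 4)*(n + 4)*(n - 5)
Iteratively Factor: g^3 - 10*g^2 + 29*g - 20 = (g - 5)*(g^2 - 5*g + 4) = (g - 5)*(g - 1)*(g - 4)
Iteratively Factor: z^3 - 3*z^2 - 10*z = (z)*(z^2 - 3*z - 10) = z*(z - 5)*(z + 2)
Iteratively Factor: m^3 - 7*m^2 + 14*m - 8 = (m - 1)*(m^2 - 6*m + 8) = (m - 2)*(m - 1)*(m - 4)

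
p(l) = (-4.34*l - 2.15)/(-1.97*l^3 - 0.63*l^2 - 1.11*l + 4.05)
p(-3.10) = 0.19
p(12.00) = 0.02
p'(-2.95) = 0.11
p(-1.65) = 0.38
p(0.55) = -1.55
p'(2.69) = -0.27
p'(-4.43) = 0.04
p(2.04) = 0.63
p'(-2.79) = 0.12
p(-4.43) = 0.10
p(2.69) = 0.33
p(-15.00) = 0.01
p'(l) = (-4.34*l - 2.15)*(5.91*l^2 + 1.26*l + 1.11)/(-1.97*l^3 - 0.63*l^2 - 1.11*l + 4.05)^2 - 4.34/(-1.97*l^3 - 0.63*l^2 - 1.11*l + 4.05)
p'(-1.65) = 0.11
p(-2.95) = 0.20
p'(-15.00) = 0.00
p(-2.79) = 0.22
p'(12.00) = -0.00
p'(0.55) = -3.39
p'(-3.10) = 0.10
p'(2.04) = -0.76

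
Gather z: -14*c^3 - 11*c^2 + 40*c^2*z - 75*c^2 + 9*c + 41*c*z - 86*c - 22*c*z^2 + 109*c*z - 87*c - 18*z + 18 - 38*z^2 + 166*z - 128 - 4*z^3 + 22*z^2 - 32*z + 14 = -14*c^3 - 86*c^2 - 164*c - 4*z^3 + z^2*(-22*c - 16) + z*(40*c^2 + 150*c + 116) - 96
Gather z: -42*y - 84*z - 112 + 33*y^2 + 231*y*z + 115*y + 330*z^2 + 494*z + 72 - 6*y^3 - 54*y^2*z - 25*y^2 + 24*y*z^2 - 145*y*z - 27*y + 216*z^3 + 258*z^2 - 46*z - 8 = -6*y^3 + 8*y^2 + 46*y + 216*z^3 + z^2*(24*y + 588) + z*(-54*y^2 + 86*y + 364) - 48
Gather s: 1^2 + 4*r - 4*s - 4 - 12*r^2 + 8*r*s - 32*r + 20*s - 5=-12*r^2 - 28*r + s*(8*r + 16) - 8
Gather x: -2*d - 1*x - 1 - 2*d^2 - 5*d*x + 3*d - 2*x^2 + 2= -2*d^2 + d - 2*x^2 + x*(-5*d - 1) + 1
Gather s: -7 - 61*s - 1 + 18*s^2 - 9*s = 18*s^2 - 70*s - 8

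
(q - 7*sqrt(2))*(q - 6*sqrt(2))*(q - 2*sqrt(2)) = q^3 - 15*sqrt(2)*q^2 + 136*q - 168*sqrt(2)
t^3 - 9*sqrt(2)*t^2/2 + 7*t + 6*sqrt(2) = (t - 3*sqrt(2))*(t - 2*sqrt(2))*(t + sqrt(2)/2)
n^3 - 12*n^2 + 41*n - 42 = (n - 7)*(n - 3)*(n - 2)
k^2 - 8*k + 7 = (k - 7)*(k - 1)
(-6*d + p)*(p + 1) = -6*d*p - 6*d + p^2 + p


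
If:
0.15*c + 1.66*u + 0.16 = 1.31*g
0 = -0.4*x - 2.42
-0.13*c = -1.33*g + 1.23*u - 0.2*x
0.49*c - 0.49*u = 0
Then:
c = 2.19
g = 3.15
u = 2.19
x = -6.05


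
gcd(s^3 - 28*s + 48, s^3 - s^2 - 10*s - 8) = s - 4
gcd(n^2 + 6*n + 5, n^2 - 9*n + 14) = 1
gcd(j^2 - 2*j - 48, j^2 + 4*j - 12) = j + 6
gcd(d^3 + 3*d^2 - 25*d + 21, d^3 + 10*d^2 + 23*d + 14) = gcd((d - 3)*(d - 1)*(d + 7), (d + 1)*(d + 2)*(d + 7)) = d + 7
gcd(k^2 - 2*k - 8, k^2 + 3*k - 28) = k - 4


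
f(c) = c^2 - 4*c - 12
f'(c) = 2*c - 4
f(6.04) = 0.32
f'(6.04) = 8.08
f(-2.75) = 6.56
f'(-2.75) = -9.50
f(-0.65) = -8.98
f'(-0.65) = -5.30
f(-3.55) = 14.80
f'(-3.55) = -11.10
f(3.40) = -14.04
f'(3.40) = 2.80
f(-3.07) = 9.70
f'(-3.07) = -10.14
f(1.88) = -15.99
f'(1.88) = -0.24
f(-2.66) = 5.72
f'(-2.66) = -9.32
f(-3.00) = 9.00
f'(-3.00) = -10.00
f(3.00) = -15.00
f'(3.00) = 2.00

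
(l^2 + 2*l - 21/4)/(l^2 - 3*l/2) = (l + 7/2)/l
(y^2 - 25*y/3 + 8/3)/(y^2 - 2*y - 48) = (y - 1/3)/(y + 6)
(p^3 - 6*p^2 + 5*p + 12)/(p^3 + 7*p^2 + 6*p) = (p^2 - 7*p + 12)/(p*(p + 6))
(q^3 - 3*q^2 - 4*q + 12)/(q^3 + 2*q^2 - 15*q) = (q^2 - 4)/(q*(q + 5))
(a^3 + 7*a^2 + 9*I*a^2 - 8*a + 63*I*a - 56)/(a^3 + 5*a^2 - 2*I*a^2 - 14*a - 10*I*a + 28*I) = (a^2 + 9*I*a - 8)/(a^2 - 2*a*(1 + I) + 4*I)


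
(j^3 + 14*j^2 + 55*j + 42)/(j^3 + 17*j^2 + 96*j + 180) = (j^2 + 8*j + 7)/(j^2 + 11*j + 30)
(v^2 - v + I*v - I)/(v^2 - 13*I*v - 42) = (-v^2 + v - I*v + I)/(-v^2 + 13*I*v + 42)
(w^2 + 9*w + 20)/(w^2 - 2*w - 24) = (w + 5)/(w - 6)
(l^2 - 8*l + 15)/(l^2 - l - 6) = (l - 5)/(l + 2)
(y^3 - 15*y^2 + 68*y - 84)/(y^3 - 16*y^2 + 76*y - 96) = (y - 7)/(y - 8)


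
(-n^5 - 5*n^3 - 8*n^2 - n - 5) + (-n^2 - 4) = -n^5 - 5*n^3 - 9*n^2 - n - 9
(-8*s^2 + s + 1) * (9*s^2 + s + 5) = -72*s^4 + s^3 - 30*s^2 + 6*s + 5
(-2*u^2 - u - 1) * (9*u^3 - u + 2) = -18*u^5 - 9*u^4 - 7*u^3 - 3*u^2 - u - 2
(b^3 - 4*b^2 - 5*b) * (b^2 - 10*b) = b^5 - 14*b^4 + 35*b^3 + 50*b^2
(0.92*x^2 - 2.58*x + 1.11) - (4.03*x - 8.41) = 0.92*x^2 - 6.61*x + 9.52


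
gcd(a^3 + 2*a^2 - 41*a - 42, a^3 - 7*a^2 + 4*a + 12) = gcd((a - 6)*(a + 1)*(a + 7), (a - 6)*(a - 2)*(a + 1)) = a^2 - 5*a - 6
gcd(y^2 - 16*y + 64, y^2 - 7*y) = 1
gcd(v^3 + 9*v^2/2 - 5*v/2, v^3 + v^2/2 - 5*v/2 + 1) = v - 1/2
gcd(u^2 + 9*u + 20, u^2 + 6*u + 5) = u + 5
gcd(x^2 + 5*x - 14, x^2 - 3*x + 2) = x - 2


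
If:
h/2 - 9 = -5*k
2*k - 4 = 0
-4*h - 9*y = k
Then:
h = -2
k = 2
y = 2/3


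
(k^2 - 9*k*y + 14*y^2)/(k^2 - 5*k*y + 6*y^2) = (-k + 7*y)/(-k + 3*y)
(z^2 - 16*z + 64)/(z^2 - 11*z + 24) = (z - 8)/(z - 3)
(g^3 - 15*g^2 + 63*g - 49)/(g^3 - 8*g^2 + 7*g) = (g - 7)/g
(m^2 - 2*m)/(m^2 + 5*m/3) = 3*(m - 2)/(3*m + 5)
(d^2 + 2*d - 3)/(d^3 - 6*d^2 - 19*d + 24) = 1/(d - 8)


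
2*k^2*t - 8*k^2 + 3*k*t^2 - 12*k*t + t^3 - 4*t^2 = (k + t)*(2*k + t)*(t - 4)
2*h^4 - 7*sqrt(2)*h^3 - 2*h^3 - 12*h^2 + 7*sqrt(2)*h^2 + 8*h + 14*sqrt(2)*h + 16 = (h - 2)*(h - 4*sqrt(2))*(sqrt(2)*h + 1)*(sqrt(2)*h + sqrt(2))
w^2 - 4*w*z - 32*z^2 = (w - 8*z)*(w + 4*z)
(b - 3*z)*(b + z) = b^2 - 2*b*z - 3*z^2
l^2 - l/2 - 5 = (l - 5/2)*(l + 2)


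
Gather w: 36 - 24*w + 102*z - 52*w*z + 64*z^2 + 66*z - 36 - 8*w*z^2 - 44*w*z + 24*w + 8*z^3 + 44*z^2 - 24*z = w*(-8*z^2 - 96*z) + 8*z^3 + 108*z^2 + 144*z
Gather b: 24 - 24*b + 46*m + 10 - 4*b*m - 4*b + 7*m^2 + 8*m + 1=b*(-4*m - 28) + 7*m^2 + 54*m + 35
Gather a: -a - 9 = -a - 9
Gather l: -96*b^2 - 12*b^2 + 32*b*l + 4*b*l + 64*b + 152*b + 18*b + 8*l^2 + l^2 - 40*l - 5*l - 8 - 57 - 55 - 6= -108*b^2 + 234*b + 9*l^2 + l*(36*b - 45) - 126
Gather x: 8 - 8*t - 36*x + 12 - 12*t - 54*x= -20*t - 90*x + 20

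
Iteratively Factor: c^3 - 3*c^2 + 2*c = (c - 2)*(c^2 - c) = c*(c - 2)*(c - 1)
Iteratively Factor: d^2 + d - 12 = (d + 4)*(d - 3)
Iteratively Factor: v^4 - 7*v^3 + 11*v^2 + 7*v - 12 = (v + 1)*(v^3 - 8*v^2 + 19*v - 12) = (v - 1)*(v + 1)*(v^2 - 7*v + 12) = (v - 3)*(v - 1)*(v + 1)*(v - 4)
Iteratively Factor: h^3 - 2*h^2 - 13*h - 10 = (h - 5)*(h^2 + 3*h + 2) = (h - 5)*(h + 2)*(h + 1)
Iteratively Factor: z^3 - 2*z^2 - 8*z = (z)*(z^2 - 2*z - 8) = z*(z - 4)*(z + 2)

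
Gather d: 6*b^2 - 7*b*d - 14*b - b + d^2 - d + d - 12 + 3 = 6*b^2 - 7*b*d - 15*b + d^2 - 9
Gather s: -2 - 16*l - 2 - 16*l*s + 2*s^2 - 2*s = -16*l + 2*s^2 + s*(-16*l - 2) - 4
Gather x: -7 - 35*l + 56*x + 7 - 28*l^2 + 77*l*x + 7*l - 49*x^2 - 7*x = -28*l^2 - 28*l - 49*x^2 + x*(77*l + 49)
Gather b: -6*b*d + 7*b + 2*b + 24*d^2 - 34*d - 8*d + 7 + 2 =b*(9 - 6*d) + 24*d^2 - 42*d + 9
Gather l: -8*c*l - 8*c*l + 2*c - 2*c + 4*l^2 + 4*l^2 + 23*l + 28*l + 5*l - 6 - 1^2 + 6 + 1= 8*l^2 + l*(56 - 16*c)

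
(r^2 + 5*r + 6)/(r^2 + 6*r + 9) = (r + 2)/(r + 3)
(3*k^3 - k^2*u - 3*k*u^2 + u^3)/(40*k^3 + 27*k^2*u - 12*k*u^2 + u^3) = (3*k^2 - 4*k*u + u^2)/(40*k^2 - 13*k*u + u^2)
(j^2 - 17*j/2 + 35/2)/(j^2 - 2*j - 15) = (j - 7/2)/(j + 3)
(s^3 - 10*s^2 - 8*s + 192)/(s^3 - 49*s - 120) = (s^2 - 2*s - 24)/(s^2 + 8*s + 15)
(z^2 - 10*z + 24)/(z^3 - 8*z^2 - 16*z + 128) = (z - 6)/(z^2 - 4*z - 32)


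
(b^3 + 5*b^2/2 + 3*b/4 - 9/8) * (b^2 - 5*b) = b^5 - 5*b^4/2 - 47*b^3/4 - 39*b^2/8 + 45*b/8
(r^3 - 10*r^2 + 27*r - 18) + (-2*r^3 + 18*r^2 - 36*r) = -r^3 + 8*r^2 - 9*r - 18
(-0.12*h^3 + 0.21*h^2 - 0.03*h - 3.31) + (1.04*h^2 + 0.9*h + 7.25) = -0.12*h^3 + 1.25*h^2 + 0.87*h + 3.94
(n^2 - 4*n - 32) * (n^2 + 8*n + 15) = n^4 + 4*n^3 - 49*n^2 - 316*n - 480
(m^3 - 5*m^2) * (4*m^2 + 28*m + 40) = 4*m^5 + 8*m^4 - 100*m^3 - 200*m^2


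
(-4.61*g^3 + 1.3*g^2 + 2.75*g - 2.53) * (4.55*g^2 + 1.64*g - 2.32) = -20.9755*g^5 - 1.6454*g^4 + 25.3397*g^3 - 10.0175*g^2 - 10.5292*g + 5.8696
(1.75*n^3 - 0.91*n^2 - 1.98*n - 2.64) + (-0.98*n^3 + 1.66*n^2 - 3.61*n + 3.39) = 0.77*n^3 + 0.75*n^2 - 5.59*n + 0.75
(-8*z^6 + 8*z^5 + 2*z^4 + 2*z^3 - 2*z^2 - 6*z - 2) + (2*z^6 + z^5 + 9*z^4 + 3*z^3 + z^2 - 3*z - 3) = -6*z^6 + 9*z^5 + 11*z^4 + 5*z^3 - z^2 - 9*z - 5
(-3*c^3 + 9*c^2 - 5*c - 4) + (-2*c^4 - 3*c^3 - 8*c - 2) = -2*c^4 - 6*c^3 + 9*c^2 - 13*c - 6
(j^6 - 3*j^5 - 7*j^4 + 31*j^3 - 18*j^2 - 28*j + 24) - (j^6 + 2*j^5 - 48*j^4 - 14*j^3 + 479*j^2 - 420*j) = -5*j^5 + 41*j^4 + 45*j^3 - 497*j^2 + 392*j + 24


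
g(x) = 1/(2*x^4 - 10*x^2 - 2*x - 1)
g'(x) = (-8*x^3 + 20*x + 2)/(2*x^4 - 10*x^2 - 2*x - 1)^2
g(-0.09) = -1.11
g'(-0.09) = 0.25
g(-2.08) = -0.37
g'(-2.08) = 4.55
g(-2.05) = -0.28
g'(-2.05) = 2.30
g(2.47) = 0.13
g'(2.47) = -1.23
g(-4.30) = 0.00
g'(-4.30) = 0.00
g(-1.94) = -0.16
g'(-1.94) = 0.52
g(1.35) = -0.07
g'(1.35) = 0.04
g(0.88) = -0.11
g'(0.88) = 0.16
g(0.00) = -1.00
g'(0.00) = 2.00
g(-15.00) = 0.00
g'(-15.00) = 0.00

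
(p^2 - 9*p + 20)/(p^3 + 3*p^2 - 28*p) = (p - 5)/(p*(p + 7))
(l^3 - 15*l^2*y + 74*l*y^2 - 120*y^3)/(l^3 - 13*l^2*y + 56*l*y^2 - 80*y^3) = (-l + 6*y)/(-l + 4*y)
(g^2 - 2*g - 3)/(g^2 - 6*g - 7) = (g - 3)/(g - 7)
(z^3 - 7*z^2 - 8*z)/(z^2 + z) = z - 8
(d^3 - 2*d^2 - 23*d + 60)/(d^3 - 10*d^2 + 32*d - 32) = (d^2 + 2*d - 15)/(d^2 - 6*d + 8)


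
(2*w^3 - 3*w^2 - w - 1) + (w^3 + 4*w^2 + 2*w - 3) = 3*w^3 + w^2 + w - 4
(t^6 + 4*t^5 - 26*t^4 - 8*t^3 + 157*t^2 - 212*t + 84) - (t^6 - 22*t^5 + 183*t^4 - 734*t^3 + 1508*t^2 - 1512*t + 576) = 26*t^5 - 209*t^4 + 726*t^3 - 1351*t^2 + 1300*t - 492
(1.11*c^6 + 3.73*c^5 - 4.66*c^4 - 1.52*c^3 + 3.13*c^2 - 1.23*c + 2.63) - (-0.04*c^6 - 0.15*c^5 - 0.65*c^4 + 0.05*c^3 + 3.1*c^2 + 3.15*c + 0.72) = 1.15*c^6 + 3.88*c^5 - 4.01*c^4 - 1.57*c^3 + 0.0299999999999998*c^2 - 4.38*c + 1.91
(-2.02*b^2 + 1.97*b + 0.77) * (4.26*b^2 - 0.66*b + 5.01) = -8.6052*b^4 + 9.7254*b^3 - 8.1402*b^2 + 9.3615*b + 3.8577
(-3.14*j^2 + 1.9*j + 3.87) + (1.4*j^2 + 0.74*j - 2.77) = -1.74*j^2 + 2.64*j + 1.1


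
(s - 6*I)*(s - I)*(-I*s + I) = -I*s^3 - 7*s^2 + I*s^2 + 7*s + 6*I*s - 6*I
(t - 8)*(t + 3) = t^2 - 5*t - 24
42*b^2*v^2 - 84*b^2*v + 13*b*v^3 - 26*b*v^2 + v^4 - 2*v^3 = v*(6*b + v)*(7*b + v)*(v - 2)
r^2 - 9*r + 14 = (r - 7)*(r - 2)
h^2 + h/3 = h*(h + 1/3)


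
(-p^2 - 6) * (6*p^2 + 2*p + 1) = -6*p^4 - 2*p^3 - 37*p^2 - 12*p - 6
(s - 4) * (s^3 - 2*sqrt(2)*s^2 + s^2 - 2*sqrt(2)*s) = s^4 - 3*s^3 - 2*sqrt(2)*s^3 - 4*s^2 + 6*sqrt(2)*s^2 + 8*sqrt(2)*s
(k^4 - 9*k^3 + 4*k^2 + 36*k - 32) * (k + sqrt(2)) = k^5 - 9*k^4 + sqrt(2)*k^4 - 9*sqrt(2)*k^3 + 4*k^3 + 4*sqrt(2)*k^2 + 36*k^2 - 32*k + 36*sqrt(2)*k - 32*sqrt(2)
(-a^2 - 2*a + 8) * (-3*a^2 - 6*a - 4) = 3*a^4 + 12*a^3 - 8*a^2 - 40*a - 32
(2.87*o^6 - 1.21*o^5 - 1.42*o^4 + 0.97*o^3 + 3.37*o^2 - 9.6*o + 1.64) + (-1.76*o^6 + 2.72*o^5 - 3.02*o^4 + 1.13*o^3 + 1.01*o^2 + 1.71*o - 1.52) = 1.11*o^6 + 1.51*o^5 - 4.44*o^4 + 2.1*o^3 + 4.38*o^2 - 7.89*o + 0.12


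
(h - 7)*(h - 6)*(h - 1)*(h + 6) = h^4 - 8*h^3 - 29*h^2 + 288*h - 252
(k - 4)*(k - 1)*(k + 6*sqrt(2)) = k^3 - 5*k^2 + 6*sqrt(2)*k^2 - 30*sqrt(2)*k + 4*k + 24*sqrt(2)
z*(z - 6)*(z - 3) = z^3 - 9*z^2 + 18*z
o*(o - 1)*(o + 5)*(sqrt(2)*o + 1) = sqrt(2)*o^4 + o^3 + 4*sqrt(2)*o^3 - 5*sqrt(2)*o^2 + 4*o^2 - 5*o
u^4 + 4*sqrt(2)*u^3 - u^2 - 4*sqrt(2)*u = u*(u - 1)*(u + 1)*(u + 4*sqrt(2))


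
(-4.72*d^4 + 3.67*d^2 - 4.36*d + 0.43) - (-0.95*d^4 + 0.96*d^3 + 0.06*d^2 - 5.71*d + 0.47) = -3.77*d^4 - 0.96*d^3 + 3.61*d^2 + 1.35*d - 0.04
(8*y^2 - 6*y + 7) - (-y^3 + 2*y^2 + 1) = y^3 + 6*y^2 - 6*y + 6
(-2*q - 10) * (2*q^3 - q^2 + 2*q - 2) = -4*q^4 - 18*q^3 + 6*q^2 - 16*q + 20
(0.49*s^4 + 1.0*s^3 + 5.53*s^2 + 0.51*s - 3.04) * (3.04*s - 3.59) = 1.4896*s^5 + 1.2809*s^4 + 13.2212*s^3 - 18.3023*s^2 - 11.0725*s + 10.9136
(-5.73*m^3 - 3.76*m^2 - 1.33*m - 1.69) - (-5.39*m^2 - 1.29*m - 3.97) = -5.73*m^3 + 1.63*m^2 - 0.04*m + 2.28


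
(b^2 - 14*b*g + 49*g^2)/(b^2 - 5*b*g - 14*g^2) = (b - 7*g)/(b + 2*g)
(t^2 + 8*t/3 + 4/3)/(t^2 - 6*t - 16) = (t + 2/3)/(t - 8)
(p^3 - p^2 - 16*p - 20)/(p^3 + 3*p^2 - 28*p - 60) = (p + 2)/(p + 6)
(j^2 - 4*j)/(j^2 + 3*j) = (j - 4)/(j + 3)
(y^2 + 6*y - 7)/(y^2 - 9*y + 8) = (y + 7)/(y - 8)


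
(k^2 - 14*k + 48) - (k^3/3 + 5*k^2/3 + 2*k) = -k^3/3 - 2*k^2/3 - 16*k + 48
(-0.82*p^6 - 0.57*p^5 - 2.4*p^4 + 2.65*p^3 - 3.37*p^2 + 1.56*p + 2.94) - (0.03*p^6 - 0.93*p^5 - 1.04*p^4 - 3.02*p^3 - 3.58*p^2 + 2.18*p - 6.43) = -0.85*p^6 + 0.36*p^5 - 1.36*p^4 + 5.67*p^3 + 0.21*p^2 - 0.62*p + 9.37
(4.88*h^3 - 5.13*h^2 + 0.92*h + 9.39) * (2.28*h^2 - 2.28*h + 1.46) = 11.1264*h^5 - 22.8228*h^4 + 20.9188*h^3 + 11.8218*h^2 - 20.066*h + 13.7094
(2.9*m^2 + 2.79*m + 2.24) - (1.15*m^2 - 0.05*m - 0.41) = 1.75*m^2 + 2.84*m + 2.65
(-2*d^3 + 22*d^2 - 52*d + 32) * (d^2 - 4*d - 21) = -2*d^5 + 30*d^4 - 98*d^3 - 222*d^2 + 964*d - 672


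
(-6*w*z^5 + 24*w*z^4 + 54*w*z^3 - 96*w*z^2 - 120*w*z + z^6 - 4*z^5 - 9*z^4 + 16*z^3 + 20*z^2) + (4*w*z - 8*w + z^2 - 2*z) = -6*w*z^5 + 24*w*z^4 + 54*w*z^3 - 96*w*z^2 - 116*w*z - 8*w + z^6 - 4*z^5 - 9*z^4 + 16*z^3 + 21*z^2 - 2*z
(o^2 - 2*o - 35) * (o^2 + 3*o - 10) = o^4 + o^3 - 51*o^2 - 85*o + 350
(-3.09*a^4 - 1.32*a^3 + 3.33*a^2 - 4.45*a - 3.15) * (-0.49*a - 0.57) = 1.5141*a^5 + 2.4081*a^4 - 0.8793*a^3 + 0.2824*a^2 + 4.08*a + 1.7955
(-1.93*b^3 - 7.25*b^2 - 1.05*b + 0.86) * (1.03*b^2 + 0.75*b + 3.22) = -1.9879*b^5 - 8.915*b^4 - 12.7336*b^3 - 23.2467*b^2 - 2.736*b + 2.7692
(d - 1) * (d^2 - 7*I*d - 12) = d^3 - d^2 - 7*I*d^2 - 12*d + 7*I*d + 12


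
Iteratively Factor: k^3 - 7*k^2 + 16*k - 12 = (k - 3)*(k^2 - 4*k + 4) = (k - 3)*(k - 2)*(k - 2)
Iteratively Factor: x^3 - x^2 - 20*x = (x)*(x^2 - x - 20) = x*(x + 4)*(x - 5)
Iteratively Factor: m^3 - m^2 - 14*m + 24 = (m - 3)*(m^2 + 2*m - 8) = (m - 3)*(m + 4)*(m - 2)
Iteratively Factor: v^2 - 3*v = (v)*(v - 3)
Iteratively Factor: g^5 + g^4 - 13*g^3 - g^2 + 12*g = (g + 4)*(g^4 - 3*g^3 - g^2 + 3*g) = g*(g + 4)*(g^3 - 3*g^2 - g + 3) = g*(g - 1)*(g + 4)*(g^2 - 2*g - 3) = g*(g - 1)*(g + 1)*(g + 4)*(g - 3)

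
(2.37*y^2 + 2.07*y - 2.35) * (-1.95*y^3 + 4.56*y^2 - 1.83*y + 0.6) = -4.6215*y^5 + 6.7707*y^4 + 9.6846*y^3 - 13.0821*y^2 + 5.5425*y - 1.41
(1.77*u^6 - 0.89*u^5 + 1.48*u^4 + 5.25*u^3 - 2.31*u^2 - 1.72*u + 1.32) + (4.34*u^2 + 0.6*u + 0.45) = 1.77*u^6 - 0.89*u^5 + 1.48*u^4 + 5.25*u^3 + 2.03*u^2 - 1.12*u + 1.77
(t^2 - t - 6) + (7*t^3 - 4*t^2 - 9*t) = 7*t^3 - 3*t^2 - 10*t - 6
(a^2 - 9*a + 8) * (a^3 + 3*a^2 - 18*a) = a^5 - 6*a^4 - 37*a^3 + 186*a^2 - 144*a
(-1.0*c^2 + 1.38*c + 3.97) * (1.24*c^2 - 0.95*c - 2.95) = -1.24*c^4 + 2.6612*c^3 + 6.5618*c^2 - 7.8425*c - 11.7115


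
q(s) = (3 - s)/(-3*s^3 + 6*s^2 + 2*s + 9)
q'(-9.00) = 0.00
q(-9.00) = 0.00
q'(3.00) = 0.08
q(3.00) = 0.00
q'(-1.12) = 0.22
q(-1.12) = 0.22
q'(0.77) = -0.16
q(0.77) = 0.18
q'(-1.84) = 0.10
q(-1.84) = 0.11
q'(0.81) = -0.15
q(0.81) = 0.17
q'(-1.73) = 0.12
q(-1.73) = 0.12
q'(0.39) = -0.22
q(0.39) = 0.25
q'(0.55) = -0.20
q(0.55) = 0.21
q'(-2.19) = 0.07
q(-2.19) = 0.08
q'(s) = (3 - s)*(9*s^2 - 12*s - 2)/(-3*s^3 + 6*s^2 + 2*s + 9)^2 - 1/(-3*s^3 + 6*s^2 + 2*s + 9)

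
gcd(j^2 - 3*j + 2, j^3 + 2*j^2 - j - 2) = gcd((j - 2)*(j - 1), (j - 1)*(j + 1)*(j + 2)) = j - 1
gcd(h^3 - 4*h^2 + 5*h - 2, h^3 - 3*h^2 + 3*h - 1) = h^2 - 2*h + 1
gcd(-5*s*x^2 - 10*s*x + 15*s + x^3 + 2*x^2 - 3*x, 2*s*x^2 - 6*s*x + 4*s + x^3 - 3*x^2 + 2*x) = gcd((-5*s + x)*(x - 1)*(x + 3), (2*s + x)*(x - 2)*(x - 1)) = x - 1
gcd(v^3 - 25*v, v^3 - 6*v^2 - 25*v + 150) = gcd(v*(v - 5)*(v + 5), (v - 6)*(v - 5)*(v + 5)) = v^2 - 25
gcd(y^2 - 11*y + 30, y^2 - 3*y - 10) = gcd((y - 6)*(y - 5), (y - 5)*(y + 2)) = y - 5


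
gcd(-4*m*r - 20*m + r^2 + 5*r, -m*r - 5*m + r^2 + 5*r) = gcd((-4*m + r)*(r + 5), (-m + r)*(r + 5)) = r + 5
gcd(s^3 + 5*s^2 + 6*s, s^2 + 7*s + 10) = s + 2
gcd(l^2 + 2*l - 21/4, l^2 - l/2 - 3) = 1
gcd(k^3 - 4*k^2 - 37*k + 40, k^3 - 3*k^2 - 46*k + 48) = k^2 - 9*k + 8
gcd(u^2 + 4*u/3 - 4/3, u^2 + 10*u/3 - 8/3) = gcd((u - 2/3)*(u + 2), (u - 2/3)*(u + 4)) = u - 2/3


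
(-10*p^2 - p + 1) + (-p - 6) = -10*p^2 - 2*p - 5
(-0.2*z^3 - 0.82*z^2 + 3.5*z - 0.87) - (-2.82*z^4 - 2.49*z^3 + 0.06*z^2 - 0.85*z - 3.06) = 2.82*z^4 + 2.29*z^3 - 0.88*z^2 + 4.35*z + 2.19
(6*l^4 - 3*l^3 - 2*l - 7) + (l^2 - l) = 6*l^4 - 3*l^3 + l^2 - 3*l - 7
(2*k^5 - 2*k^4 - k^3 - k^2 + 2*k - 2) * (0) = 0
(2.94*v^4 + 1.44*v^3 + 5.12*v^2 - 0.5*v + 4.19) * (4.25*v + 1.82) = 12.495*v^5 + 11.4708*v^4 + 24.3808*v^3 + 7.1934*v^2 + 16.8975*v + 7.6258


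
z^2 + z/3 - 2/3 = (z - 2/3)*(z + 1)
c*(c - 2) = c^2 - 2*c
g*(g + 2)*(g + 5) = g^3 + 7*g^2 + 10*g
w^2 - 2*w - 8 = (w - 4)*(w + 2)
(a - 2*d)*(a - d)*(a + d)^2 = a^4 - a^3*d - 3*a^2*d^2 + a*d^3 + 2*d^4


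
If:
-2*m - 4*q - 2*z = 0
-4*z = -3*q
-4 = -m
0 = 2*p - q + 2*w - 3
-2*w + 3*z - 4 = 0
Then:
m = 4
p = 97/22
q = -16/11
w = -40/11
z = -12/11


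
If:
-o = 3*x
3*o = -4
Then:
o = -4/3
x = 4/9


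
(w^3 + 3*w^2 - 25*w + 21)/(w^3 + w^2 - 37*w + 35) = (w - 3)/(w - 5)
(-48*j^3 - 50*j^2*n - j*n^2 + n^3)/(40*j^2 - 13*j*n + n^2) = (-6*j^2 - 7*j*n - n^2)/(5*j - n)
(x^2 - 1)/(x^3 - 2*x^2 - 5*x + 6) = (x + 1)/(x^2 - x - 6)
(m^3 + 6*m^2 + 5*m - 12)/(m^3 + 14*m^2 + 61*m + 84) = (m - 1)/(m + 7)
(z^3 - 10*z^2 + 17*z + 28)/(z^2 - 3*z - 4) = z - 7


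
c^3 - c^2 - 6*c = c*(c - 3)*(c + 2)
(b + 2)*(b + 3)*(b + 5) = b^3 + 10*b^2 + 31*b + 30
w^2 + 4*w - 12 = (w - 2)*(w + 6)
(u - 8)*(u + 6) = u^2 - 2*u - 48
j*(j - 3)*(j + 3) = j^3 - 9*j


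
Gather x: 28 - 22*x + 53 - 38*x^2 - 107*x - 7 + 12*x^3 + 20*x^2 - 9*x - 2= 12*x^3 - 18*x^2 - 138*x + 72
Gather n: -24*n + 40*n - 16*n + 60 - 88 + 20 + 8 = 0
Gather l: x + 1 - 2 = x - 1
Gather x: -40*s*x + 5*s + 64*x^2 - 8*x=5*s + 64*x^2 + x*(-40*s - 8)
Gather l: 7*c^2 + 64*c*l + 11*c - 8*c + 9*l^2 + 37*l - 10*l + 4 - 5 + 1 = 7*c^2 + 3*c + 9*l^2 + l*(64*c + 27)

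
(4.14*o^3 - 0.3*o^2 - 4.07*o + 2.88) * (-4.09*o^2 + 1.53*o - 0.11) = -16.9326*o^5 + 7.5612*o^4 + 15.7319*o^3 - 17.9733*o^2 + 4.8541*o - 0.3168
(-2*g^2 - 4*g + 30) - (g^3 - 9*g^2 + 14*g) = -g^3 + 7*g^2 - 18*g + 30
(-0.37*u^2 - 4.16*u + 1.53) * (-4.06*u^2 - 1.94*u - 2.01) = 1.5022*u^4 + 17.6074*u^3 + 2.6023*u^2 + 5.3934*u - 3.0753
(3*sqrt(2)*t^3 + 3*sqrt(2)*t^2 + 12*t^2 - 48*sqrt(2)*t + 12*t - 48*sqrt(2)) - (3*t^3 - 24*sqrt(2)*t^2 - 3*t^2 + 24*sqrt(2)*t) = -3*t^3 + 3*sqrt(2)*t^3 + 15*t^2 + 27*sqrt(2)*t^2 - 72*sqrt(2)*t + 12*t - 48*sqrt(2)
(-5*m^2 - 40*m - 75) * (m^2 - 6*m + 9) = -5*m^4 - 10*m^3 + 120*m^2 + 90*m - 675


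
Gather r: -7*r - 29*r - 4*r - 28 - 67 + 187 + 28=120 - 40*r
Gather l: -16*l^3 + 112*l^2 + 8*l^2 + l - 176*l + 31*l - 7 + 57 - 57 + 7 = -16*l^3 + 120*l^2 - 144*l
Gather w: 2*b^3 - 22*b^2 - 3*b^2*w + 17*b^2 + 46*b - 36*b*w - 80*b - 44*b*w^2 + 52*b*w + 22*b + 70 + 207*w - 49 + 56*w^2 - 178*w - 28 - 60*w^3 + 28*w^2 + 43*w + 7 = 2*b^3 - 5*b^2 - 12*b - 60*w^3 + w^2*(84 - 44*b) + w*(-3*b^2 + 16*b + 72)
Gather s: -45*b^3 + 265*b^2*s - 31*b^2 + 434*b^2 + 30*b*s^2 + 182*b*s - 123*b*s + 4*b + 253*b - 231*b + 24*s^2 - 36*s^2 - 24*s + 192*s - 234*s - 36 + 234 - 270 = -45*b^3 + 403*b^2 + 26*b + s^2*(30*b - 12) + s*(265*b^2 + 59*b - 66) - 72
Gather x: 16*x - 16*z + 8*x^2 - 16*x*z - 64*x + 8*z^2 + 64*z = 8*x^2 + x*(-16*z - 48) + 8*z^2 + 48*z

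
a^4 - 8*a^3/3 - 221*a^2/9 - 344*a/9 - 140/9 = (a - 7)*(a + 2/3)*(a + 5/3)*(a + 2)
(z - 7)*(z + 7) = z^2 - 49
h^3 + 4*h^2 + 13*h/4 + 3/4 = (h + 1/2)^2*(h + 3)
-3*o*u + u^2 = u*(-3*o + u)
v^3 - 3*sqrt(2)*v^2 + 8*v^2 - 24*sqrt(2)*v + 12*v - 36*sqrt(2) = (v + 2)*(v + 6)*(v - 3*sqrt(2))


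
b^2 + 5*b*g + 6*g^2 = (b + 2*g)*(b + 3*g)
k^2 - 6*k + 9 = (k - 3)^2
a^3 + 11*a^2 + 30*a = a*(a + 5)*(a + 6)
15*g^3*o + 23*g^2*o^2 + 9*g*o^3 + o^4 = o*(g + o)*(3*g + o)*(5*g + o)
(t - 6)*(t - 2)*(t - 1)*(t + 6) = t^4 - 3*t^3 - 34*t^2 + 108*t - 72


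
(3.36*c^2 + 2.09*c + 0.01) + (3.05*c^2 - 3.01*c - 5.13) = 6.41*c^2 - 0.92*c - 5.12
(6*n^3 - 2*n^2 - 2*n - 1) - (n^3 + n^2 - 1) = 5*n^3 - 3*n^2 - 2*n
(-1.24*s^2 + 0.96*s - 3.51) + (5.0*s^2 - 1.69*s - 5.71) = 3.76*s^2 - 0.73*s - 9.22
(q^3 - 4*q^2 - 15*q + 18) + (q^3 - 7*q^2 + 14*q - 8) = 2*q^3 - 11*q^2 - q + 10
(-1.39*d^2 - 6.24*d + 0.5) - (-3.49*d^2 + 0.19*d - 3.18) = 2.1*d^2 - 6.43*d + 3.68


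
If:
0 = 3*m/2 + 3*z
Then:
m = -2*z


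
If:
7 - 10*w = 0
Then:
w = 7/10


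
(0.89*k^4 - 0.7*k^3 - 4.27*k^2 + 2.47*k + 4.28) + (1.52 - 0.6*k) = 0.89*k^4 - 0.7*k^3 - 4.27*k^2 + 1.87*k + 5.8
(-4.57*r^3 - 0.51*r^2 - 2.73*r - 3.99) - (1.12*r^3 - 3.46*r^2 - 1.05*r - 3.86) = -5.69*r^3 + 2.95*r^2 - 1.68*r - 0.13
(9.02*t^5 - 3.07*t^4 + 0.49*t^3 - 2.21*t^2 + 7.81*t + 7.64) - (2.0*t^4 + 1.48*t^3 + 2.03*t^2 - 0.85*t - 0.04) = 9.02*t^5 - 5.07*t^4 - 0.99*t^3 - 4.24*t^2 + 8.66*t + 7.68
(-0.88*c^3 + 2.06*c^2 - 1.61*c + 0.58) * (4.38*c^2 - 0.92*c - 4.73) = -3.8544*c^5 + 9.8324*c^4 - 4.7846*c^3 - 5.7222*c^2 + 7.0817*c - 2.7434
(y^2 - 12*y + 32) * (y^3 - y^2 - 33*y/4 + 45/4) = y^5 - 13*y^4 + 143*y^3/4 + 313*y^2/4 - 399*y + 360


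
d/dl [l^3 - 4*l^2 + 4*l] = 3*l^2 - 8*l + 4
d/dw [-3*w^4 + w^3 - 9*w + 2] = -12*w^3 + 3*w^2 - 9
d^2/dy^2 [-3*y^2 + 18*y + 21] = -6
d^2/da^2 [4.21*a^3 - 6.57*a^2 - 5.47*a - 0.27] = 25.26*a - 13.14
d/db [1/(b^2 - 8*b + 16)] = 2*(4 - b)/(b^2 - 8*b + 16)^2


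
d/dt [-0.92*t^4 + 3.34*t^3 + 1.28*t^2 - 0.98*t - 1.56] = -3.68*t^3 + 10.02*t^2 + 2.56*t - 0.98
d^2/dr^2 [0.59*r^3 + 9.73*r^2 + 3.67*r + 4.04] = 3.54*r + 19.46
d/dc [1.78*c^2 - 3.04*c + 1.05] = 3.56*c - 3.04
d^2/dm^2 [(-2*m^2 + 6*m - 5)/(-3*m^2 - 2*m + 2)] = 2*(-66*m^3 + 171*m^2 - 18*m + 34)/(27*m^6 + 54*m^5 - 18*m^4 - 64*m^3 + 12*m^2 + 24*m - 8)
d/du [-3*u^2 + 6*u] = 6 - 6*u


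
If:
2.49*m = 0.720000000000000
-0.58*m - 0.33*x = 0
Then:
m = 0.29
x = -0.51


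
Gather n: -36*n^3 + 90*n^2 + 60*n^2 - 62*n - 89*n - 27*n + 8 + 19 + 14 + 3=-36*n^3 + 150*n^2 - 178*n + 44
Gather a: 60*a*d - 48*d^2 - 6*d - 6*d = 60*a*d - 48*d^2 - 12*d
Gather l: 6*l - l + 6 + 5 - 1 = 5*l + 10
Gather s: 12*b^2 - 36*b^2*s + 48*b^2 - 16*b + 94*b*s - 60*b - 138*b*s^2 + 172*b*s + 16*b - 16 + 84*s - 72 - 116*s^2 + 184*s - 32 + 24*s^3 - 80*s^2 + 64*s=60*b^2 - 60*b + 24*s^3 + s^2*(-138*b - 196) + s*(-36*b^2 + 266*b + 332) - 120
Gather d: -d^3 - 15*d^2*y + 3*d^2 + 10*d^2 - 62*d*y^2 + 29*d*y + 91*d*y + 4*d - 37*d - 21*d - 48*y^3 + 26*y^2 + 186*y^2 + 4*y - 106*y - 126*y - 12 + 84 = -d^3 + d^2*(13 - 15*y) + d*(-62*y^2 + 120*y - 54) - 48*y^3 + 212*y^2 - 228*y + 72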